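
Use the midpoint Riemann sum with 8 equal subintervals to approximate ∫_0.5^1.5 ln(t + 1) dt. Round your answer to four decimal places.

0.6827

Δt = (1.5 − 0.5)/8 = 0.125.
Midpoints: 0.5625, 0.6875, 0.8125, 0.9375, 1.0625, 1.1875, 1.3125, 1.4375.
f(0.5625) ≈ 0.4463, f(0.6875) ≈ 0.5232, f(0.8125) ≈ 0.5947, f(0.9375) ≈ 0.6614, f(1.0625) ≈ 0.7239, f(1.1875) ≈ 0.7828, f(1.3125) ≈ 0.8383, f(1.4375) ≈ 0.8910.
Sum = Δt · [f(0.5625) + f(0.6875) + f(0.8125) + ...].
Sum ≈ 0.6827.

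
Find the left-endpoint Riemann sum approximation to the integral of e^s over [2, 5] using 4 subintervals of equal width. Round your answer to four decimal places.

94.6894

Δs = (5 − 2)/4 = 0.75.
Left endpoints: 2, 2.75, 3.5, 4.25.
f(2) ≈ 7.3891, f(2.75) ≈ 15.6426, f(3.5) ≈ 33.1155, f(4.25) ≈ 70.1054.
Sum = Δs · [f(2) + f(2.75) + f(3.5) + f(4.25)].
Sum ≈ 94.6894.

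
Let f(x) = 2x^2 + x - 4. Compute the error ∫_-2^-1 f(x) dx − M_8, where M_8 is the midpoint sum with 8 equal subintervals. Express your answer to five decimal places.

Exact integral: ∫_-2^-1 f(x) dx ≈ -0.8333333.
M_8 = -0.8359375.
Error ≈ -0.8333333 − (-0.8359375) ≈ 0.00260.

0.00260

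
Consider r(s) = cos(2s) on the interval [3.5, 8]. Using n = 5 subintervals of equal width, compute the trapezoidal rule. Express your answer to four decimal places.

Δs = (8 − 3.5)/5 = 0.9.
r(3.5) ≈ 0.7539, r(4.4) ≈ -0.8111, r(5.3) ≈ -0.3853, r(6.2) ≈ 0.9862, r(7.1) ≈ -0.0628, r(8) ≈ -0.9577.
T_5 = (Δs/2)·[r(s_0) + 2r(s_1) + ... + 2r(s_{4}) + r(s_5)].
Sum ≈ -0.3374.

-0.3374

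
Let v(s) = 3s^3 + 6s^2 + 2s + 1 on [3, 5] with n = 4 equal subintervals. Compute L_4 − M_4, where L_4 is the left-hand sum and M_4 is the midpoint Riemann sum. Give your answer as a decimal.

-93.25

L_4 = 527.
M_4 = 620.25.
L_4 − M_4 = -93.25.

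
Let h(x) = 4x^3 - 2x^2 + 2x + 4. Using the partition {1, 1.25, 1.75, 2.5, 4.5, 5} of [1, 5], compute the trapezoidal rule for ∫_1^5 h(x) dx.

Subinterval widths: 0.25, 0.5, 0.75, 2, 0.5.
h(1) = 8, h(1.25) = 11.1875, h(1.75) = 22.8125, h(2.5) = 59, h(4.5) = 337, h(5) = 464.
On each subinterval the trapezoid contributes (Δx_i/2)·[h(x_{i-1}) + h(x_i)].
Sum = 637.828125.

637.828125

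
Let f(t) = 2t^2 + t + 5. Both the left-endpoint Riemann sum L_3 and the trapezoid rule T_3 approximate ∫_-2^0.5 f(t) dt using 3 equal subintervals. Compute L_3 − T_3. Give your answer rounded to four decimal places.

L_3 ≈ 18.703704.
T_3 ≈ 16.620370.
L_3 − T_3 ≈ 2.0833.

2.0833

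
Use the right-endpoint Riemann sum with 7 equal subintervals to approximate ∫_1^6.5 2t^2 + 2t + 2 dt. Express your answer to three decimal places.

Δt = (6.5 − 1)/7 = 11/14.
Right endpoints: 25/14, 18/7, 47/14, 29/7, 69/14, 40/7, 6.5.
f(25/14) = 1171/98, f(18/7) = 998/49, f(47/14) = 3063/98, f(29/7) = 2186/49, f(69/14) = 5923/98, f(40/7) = 3858/49, f(6.5) = 99.5.
Sum = Δt · [f(25/14) + f(18/7) + f(47/14) + ...].
Sum ≈ 272.531.

272.531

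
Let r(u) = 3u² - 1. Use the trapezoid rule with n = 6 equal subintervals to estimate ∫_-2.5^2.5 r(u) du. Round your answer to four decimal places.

Δu = (2.5 − (-2.5))/6 = 5/6.
r(-2.5) = 17.75, r(-5/3) = 22/3, r(-5/6) = 13/12, r(0) = -1, r(5/6) = 13/12, r(5/3) = 22/3, r(2.5) = 17.75.
T_6 = (Δu/2)·[r(u_0) + 2r(u_1) + ... + 2r(u_{5}) + r(u_6)].
Sum ≈ 27.9861.

27.9861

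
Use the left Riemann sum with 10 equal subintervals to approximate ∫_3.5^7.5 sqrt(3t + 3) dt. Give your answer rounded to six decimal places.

17.315974

Δt = (7.5 − 3.5)/10 = 0.4.
Left endpoints: 3.5, 3.9, 4.3, 4.7, 5.1, 5.5, 5.9, 6.3, 6.7, 7.1.
f(3.5) ≈ 3.674235, f(3.9) ≈ 3.834058, f(4.3) ≈ 3.987480, f(4.7) ≈ 4.135215, f(5.1) ≈ 4.277850, f(5.5) ≈ 4.415880, f(5.9) ≈ 4.549725, f(6.3) ≈ 4.679744, f(6.7) ≈ 4.806246, f(7.1) ≈ 4.929503.
Sum = Δt · [f(3.5) + f(3.9) + f(4.3) + ...].
Sum ≈ 17.315974.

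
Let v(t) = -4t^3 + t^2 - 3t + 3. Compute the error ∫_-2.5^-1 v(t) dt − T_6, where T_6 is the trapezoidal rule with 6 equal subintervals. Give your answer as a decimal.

Exact integral: ∫_-2.5^-1 v(t) dt = 55.3125.
T_6 = 55.65625.
Error = 55.3125 − 55.65625 = -0.34375.

-0.34375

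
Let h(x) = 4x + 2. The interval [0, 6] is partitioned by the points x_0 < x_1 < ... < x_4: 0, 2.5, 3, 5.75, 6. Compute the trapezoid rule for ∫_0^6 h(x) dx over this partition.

Subinterval widths: 2.5, 0.5, 2.75, 0.25.
h(0) = 2, h(2.5) = 12, h(3) = 14, h(5.75) = 25, h(6) = 26.
On each subinterval the trapezoid contributes (Δx_i/2)·[h(x_{i-1}) + h(x_i)].
Sum = 84.

84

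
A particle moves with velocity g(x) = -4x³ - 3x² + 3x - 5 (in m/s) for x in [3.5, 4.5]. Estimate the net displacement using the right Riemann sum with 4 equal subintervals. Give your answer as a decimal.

Δx = (4.5 − 3.5)/4 = 0.25.
Right endpoints: 3.75, 4, 4.25, 4.5.
g(3.75) = -246.875, g(4) = -297, g(4.25) = -353.5, g(4.5) = -416.75.
Sum = Δx · [g(3.75) + g(4) + g(4.25) + g(4.5)].
Sum = -328.53125.

-328.53125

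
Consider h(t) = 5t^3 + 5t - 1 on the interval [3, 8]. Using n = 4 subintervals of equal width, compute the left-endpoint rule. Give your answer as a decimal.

3727.421875

Δt = (8 − 3)/4 = 1.25.
Left endpoints: 3, 4.25, 5.5, 6.75.
h(3) = 149, h(4.25) = 404.078125, h(5.5) = 858.375, h(6.75) = 1570.484375.
Sum = Δt · [h(3) + h(4.25) + h(5.5) + h(6.75)].
Sum = 3727.421875.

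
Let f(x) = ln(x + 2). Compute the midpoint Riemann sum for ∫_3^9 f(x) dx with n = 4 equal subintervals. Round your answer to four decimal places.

12.3398

Δx = (9 − 3)/4 = 1.5.
Midpoints: 3.75, 5.25, 6.75, 8.25.
f(3.75) ≈ 1.7492, f(5.25) ≈ 1.9810, f(6.75) ≈ 2.1691, f(8.25) ≈ 2.3273.
Sum = Δx · [f(3.75) + f(5.25) + f(6.75) + f(8.25)].
Sum ≈ 12.3398.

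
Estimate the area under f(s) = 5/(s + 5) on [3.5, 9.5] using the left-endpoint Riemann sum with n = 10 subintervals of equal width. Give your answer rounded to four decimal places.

Δs = (9.5 − 3.5)/10 = 0.6.
Left endpoints: 3.5, 4.1, 4.7, 5.3, 5.9, 6.5, 7.1, 7.7, 8.3, 8.9.
f(3.5) = 10/17, f(4.1) = 50/91, f(4.7) = 50/97, f(5.3) = 50/103, f(5.9) = 50/109, f(6.5) = 10/23, f(7.1) = 50/121, f(7.7) = 50/127, f(8.3) = 50/133, f(8.9) = 50/139.
Sum = Δs · [f(3.5) + f(4.1) + f(4.7) + ...].
Sum ≈ 2.7448.

2.7448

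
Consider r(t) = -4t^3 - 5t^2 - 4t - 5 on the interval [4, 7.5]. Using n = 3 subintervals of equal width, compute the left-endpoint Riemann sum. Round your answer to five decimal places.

-2700.67130

Δt = (7.5 − 4)/3 = 7/6.
Left endpoints: 4, 31/6, 19/3.
r(4) = -357, r(31/6) = -76769/108, r(19/3) = -33670/27.
Sum = Δt · [r(4) + r(31/6) + r(19/3)].
Sum ≈ -2700.67130.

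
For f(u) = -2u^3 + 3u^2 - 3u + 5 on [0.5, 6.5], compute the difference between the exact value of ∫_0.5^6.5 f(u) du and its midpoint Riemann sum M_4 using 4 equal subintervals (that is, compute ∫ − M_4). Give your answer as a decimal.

Exact integral: ∫_0.5^6.5 f(u) du = -651.
M_4 = -630.75.
Error = -651 − (-630.75) = -20.25.

-20.25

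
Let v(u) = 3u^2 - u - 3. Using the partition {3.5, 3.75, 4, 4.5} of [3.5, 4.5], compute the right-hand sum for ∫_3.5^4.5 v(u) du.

Subinterval widths: 0.25, 0.25, 0.5.
Right endpoints: 3.75, 4, 4.5.
v(3.75) = 35.4375, v(4) = 41, v(4.5) = 53.25.
Sum = Σ Δu_i · v(u_i).
Sum = 45.734375.

45.734375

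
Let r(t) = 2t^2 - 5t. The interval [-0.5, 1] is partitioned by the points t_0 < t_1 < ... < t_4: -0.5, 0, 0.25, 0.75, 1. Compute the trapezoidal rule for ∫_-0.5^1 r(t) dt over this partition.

Subinterval widths: 0.5, 0.25, 0.5, 0.25.
r(-0.5) = 3, r(0) = 0, r(0.25) = -1.125, r(0.75) = -2.625, r(1) = -3.
On each subinterval the trapezoid contributes (Δt_i/2)·[r(t_{i-1}) + r(t_i)].
Sum = -1.03125.

-1.03125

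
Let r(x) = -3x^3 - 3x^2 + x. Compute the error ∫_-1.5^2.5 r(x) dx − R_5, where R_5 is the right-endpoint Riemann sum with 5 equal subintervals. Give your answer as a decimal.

29.2

Exact integral: ∫_-1.5^2.5 r(x) dx = -42.5.
R_5 = -71.7.
Error = -42.5 − (-71.7) = 29.2.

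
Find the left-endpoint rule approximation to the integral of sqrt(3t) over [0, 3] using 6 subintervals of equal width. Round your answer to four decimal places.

Δt = (3 − 0)/6 = 0.5.
Left endpoints: 0, 0.5, 1, 1.5, 2, 2.5.
f(0) ≈ 0.0000, f(0.5) ≈ 1.2247, f(1) ≈ 1.7321, f(1.5) ≈ 2.1213, f(2) ≈ 2.4495, f(2.5) ≈ 2.7386.
Sum = Δt · [f(0) + f(0.5) + f(1) + ...].
Sum ≈ 5.1331.

5.1331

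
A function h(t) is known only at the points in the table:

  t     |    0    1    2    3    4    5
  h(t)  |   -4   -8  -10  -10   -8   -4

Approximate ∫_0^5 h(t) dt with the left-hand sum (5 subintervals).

Δt = 1.
Sum = 1·[(-4) + (-8) + (-10) + (-10) + (-8)] = -40.

-40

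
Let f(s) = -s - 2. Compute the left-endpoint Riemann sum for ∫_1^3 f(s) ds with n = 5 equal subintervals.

-7.6

Δs = (3 − 1)/5 = 0.4.
Left endpoints: 1, 1.4, 1.8, 2.2, 2.6.
f(1) = -3, f(1.4) = -3.4, f(1.8) = -3.8, f(2.2) = -4.2, f(2.6) = -4.6.
Sum = Δs · [f(1) + f(1.4) + f(1.8) + f(2.2) + f(2.6)].
Sum = -7.6.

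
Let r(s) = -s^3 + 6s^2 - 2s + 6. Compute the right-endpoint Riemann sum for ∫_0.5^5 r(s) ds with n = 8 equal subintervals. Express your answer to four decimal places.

Δs = (5 − 0.5)/8 = 0.5625.
Right endpoints: 1.0625, 1.625, 2.1875, 2.75, 3.3125, 3.875, 4.4375, 5.
r(1.0625) = 38703/4096, r(1.625) = 7323/512, r(2.1875) = 81381/4096, r(2.75) = 25.078125, r(3.3125) = 118227/4096, r(3.875) = 15441/512, r(4.4375) = 114249/4096, r(5) = 21.
Sum = Δs · [r(1.0625) + r(1.625) + r(2.1875) + ...].
Sum ≈ 99.3450.

99.3450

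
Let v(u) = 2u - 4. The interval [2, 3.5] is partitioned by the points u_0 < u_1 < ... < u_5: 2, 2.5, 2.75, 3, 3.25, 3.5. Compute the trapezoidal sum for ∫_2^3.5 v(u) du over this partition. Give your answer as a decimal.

2.25

Subinterval widths: 0.5, 0.25, 0.25, 0.25, 0.25.
v(2) = 0, v(2.5) = 1, v(2.75) = 1.5, v(3) = 2, v(3.25) = 2.5, v(3.5) = 3.
On each subinterval the trapezoid contributes (Δu_i/2)·[v(u_{i-1}) + v(u_i)].
Sum = 2.25.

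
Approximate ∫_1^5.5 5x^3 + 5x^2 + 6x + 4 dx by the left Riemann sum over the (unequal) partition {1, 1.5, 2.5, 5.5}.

Subinterval widths: 0.5, 1, 3.
Left endpoints: 1, 1.5, 2.5.
f(1) = 20, f(1.5) = 41.125, f(2.5) = 128.375.
Sum = Σ Δx_i · f(x_i).
Sum = 436.25.

436.25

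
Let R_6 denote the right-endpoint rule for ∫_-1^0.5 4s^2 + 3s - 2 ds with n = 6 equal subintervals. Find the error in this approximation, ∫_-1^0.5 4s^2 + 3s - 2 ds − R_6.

Exact integral: ∫_-1^0.5 f(s) ds = -2.625.
R_6 = -2.375.
Error = -2.625 − (-2.375) = -0.25.

-0.25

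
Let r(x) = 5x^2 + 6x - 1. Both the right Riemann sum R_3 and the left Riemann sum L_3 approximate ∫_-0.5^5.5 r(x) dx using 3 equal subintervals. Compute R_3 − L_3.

R_3 = 567.5.
L_3 = 195.5.
R_3 − L_3 = 372.

372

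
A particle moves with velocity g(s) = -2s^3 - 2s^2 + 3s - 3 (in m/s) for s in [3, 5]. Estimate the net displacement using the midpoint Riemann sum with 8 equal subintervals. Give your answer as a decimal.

-319.0625

Δs = (5 − 3)/8 = 0.25.
Midpoints: 3.125, 3.375, 3.625, 3.875, 4.125, 4.375, 4.625, 4.875.
g(3.125) = -74.19140625, g(3.375) = -92.54296875, g(3.625) = -113.67578125, g(3.875) = -137.77734375, g(4.125) = -165.03515625, g(4.375) = -195.63671875, g(4.625) = -229.76953125, g(4.875) = -267.62109375.
Sum = Δs · [g(3.125) + g(3.375) + g(3.625) + ...].
Sum = -319.0625.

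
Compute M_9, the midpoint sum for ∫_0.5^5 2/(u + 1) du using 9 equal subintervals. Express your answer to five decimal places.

2.76408

Δu = (5 − 0.5)/9 = 0.5.
Midpoints: 0.75, 1.25, 1.75, 2.25, 2.75, 3.25, 3.75, 4.25, 4.75.
f(0.75) = 8/7, f(1.25) = 8/9, f(1.75) = 8/11, f(2.25) = 8/13, f(2.75) = 8/15, f(3.25) = 8/17, f(3.75) = 8/19, f(4.25) = 8/21, f(4.75) = 8/23.
Sum = Δu · [f(0.75) + f(1.25) + f(1.75) + ...].
Sum ≈ 2.76408.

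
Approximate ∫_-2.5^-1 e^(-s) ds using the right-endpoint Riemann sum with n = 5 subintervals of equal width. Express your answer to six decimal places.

8.115456

Δs = (-1 − (-2.5))/5 = 0.3.
Right endpoints: -2.2, -1.9, -1.6, -1.3, -1.
f(-2.2) ≈ 9.025013, f(-1.9) ≈ 6.685894, f(-1.6) ≈ 4.953032, f(-1.3) ≈ 3.669297, f(-1) ≈ 2.718282.
Sum = Δs · [f(-2.2) + f(-1.9) + f(-1.6) + f(-1.3) + f(-1)].
Sum ≈ 8.115456.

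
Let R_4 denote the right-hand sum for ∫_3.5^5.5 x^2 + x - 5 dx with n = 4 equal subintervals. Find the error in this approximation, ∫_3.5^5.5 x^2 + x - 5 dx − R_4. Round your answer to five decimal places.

Exact integral: ∫_3.5^5.5 f(x) dx ≈ 40.1666667.
R_4 = 45.25.
Error ≈ 40.1666667 − 45.25 ≈ -5.08333.

-5.08333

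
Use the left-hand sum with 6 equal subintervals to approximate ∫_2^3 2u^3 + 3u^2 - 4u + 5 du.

42.5

Δu = (3 − 2)/6 = 1/6.
Left endpoints: 2, 13/6, 7/3, 2.5, 8/3, 17/6.
f(2) = 25, f(13/6) = 1661/54, f(7/3) = 1010/27, f(2.5) = 45, f(8/3) = 1447/27, f(17/6) = 3415/54.
Sum = Δu · [f(2) + f(13/6) + f(7/3) + ...].
Sum = 42.5.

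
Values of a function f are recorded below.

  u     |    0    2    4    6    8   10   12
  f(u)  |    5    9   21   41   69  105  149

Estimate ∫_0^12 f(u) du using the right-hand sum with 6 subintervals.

788

Δu = 2.
Sum = 2·[9 + 21 + 41 + 69 + 105 + 149] = 788.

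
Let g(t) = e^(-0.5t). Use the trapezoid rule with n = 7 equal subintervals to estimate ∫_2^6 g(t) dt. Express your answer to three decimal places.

0.641

Δt = (6 − 2)/7 = 4/7.
g(2) ≈ 0.368, g(18/7) ≈ 0.276, g(22/7) ≈ 0.208, g(26/7) ≈ 0.156, g(30/7) ≈ 0.117, g(34/7) ≈ 0.088, g(38/7) ≈ 0.066, g(6) ≈ 0.050.
T_7 = (Δt/2)·[g(t_0) + 2g(t_1) + ... + 2g(t_{6}) + g(t_7)].
Sum ≈ 0.641.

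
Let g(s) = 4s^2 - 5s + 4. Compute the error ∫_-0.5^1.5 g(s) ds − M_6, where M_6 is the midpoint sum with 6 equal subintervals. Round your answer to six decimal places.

0.074074

Exact integral: ∫_-0.5^1.5 g(s) ds ≈ 7.66666667.
M_6 ≈ 7.59259259.
Error ≈ 7.66666667 − 7.59259259 ≈ 0.074074.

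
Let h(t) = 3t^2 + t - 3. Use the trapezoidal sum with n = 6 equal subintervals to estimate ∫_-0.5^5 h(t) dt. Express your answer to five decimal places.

123.31076

Δt = (5 − (-0.5))/6 = 11/12.
h(-0.5) = -2.75, h(5/12) = -2.0625, h(4/3) = 11/3, h(2.25) = 14.4375, h(19/6) = 30.25, h(49/12) = 2453/48, h(5) = 77.
T_6 = (Δt/2)·[h(t_0) + 2h(t_1) + ... + 2h(t_{5}) + h(t_6)].
Sum ≈ 123.31076.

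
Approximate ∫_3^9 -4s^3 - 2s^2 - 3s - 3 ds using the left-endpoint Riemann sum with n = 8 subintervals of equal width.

Δs = (9 − 3)/8 = 0.75.
Left endpoints: 3, 3.75, 4.5, 5.25, 6, 6.75, 7.5, 8.25.
f(3) = -138, f(3.75) = -253.3125, f(4.5) = -421.5, f(5.25) = -652.6875, f(6) = -957, f(6.75) = -1344.5625, f(7.5) = -1825.5, f(8.25) = -2409.9375.
Sum = Δs · [f(3) + f(3.75) + f(4.5) + ...].
Sum = -6001.875.

-6001.875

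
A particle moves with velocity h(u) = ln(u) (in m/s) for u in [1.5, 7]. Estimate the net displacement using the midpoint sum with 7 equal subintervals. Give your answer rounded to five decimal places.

7.52640

Δu = (7 − 1.5)/7 = 11/14.
Midpoints: 53/28, 75/28, 97/28, 4.25, 141/28, 163/28, 185/28.
h(53/28) ≈ 0.63809, h(75/28) ≈ 0.98528, h(97/28) ≈ 1.24251, h(4.25) ≈ 1.44692, h(141/28) ≈ 1.61656, h(163/28) ≈ 1.76155, h(185/28) ≈ 1.88815.
Sum = Δu · [h(53/28) + h(75/28) + h(97/28) + ...].
Sum ≈ 7.52640.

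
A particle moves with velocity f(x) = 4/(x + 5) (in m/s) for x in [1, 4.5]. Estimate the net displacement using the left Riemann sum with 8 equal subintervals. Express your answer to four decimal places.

Δx = (4.5 − 1)/8 = 0.4375.
Left endpoints: 1, 1.4375, 1.875, 2.3125, 2.75, 3.1875, 3.625, 4.0625.
f(1) = 2/3, f(1.4375) = 64/103, f(1.875) = 32/55, f(2.3125) = 64/117, f(2.75) = 16/31, f(3.1875) = 64/131, f(3.625) = 32/69, f(4.0625) = 64/145.
Sum = Δx · [f(1) + f(1.4375) + f(1.875) + ...].
Sum ≈ 1.8929.

1.8929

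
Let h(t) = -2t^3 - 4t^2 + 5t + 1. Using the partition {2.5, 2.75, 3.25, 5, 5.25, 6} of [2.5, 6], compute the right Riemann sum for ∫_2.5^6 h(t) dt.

-1129.953125

Subinterval widths: 0.25, 0.5, 1.75, 0.25, 0.75.
Right endpoints: 2.75, 3.25, 5, 5.25, 6.
h(2.75) = -57.09375, h(3.25) = -93.65625, h(5) = -324, h(5.25) = -372.40625, h(6) = -545.
Sum = Σ Δt_i · h(t_i).
Sum = -1129.953125.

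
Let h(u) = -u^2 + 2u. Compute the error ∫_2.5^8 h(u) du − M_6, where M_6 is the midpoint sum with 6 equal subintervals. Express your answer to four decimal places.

Exact integral: ∫_2.5^8 h(u) du ≈ -107.708333.
M_6 ≈ -107.323206.
Error ≈ -107.708333 − (-107.323206) ≈ -0.3851.

-0.3851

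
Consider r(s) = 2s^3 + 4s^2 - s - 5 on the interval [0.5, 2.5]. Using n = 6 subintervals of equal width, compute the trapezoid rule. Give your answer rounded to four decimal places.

27.6481

Δs = (2.5 − 0.5)/6 = 1/3.
r(0.5) = -4.25, r(5/6) = -205/108, r(7/6) = 265/108, r(1.5) = 9.25, r(11/6) = 2045/108, r(13/6) = 3451/108, r(2.5) = 48.75.
T_6 = (Δs/2)·[r(s_0) + 2r(s_1) + ... + 2r(s_{5}) + r(s_6)].
Sum ≈ 27.6481.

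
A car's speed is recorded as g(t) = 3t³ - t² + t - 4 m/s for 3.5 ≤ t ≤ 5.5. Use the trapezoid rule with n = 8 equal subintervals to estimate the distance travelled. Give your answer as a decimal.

Δt = (5.5 − 3.5)/8 = 0.25.
g(3.5) = 115.875, g(3.75) = 143.890625, g(4) = 176, g(4.25) = 212.484375, g(4.5) = 253.625, g(4.75) = 299.703125, g(5) = 351, g(5.25) = 407.796875, g(5.5) = 470.375.
T_8 = (Δt/2)·[g(t_0) + 2g(t_1) + ... + 2g(t_{7}) + g(t_8)].
Sum = 534.40625.

534.40625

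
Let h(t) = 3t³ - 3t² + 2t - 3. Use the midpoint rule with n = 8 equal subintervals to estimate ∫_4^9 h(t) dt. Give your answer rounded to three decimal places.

Δt = (9 − 4)/8 = 0.625.
Midpoints: 4.3125, 4.9375, 5.5625, 6.1875, 6.8125, 7.4375, 8.0625, 8.6875.
h(4.3125) = 780039/4096, h(4.9375) = 1207709/4096, h(5.5625) = 1767979/4096, h(6.1875) = 2478849/4096, h(6.8125) = 3358319/4096, h(7.4375) = 4424389/4096, h(8.0625) = 5695059/4096, h(8.6875) = 7188329/4096.
Sum = Δt · [h(4.3125) + h(4.9375) + h(5.5625) + ...].
Sum ≈ 4104.717.

4104.717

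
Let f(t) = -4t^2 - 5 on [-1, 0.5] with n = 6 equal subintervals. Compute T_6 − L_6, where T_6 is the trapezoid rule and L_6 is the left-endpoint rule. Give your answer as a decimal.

T_6 = -9.0625.
L_6 = -9.4375.
T_6 − L_6 = 0.375.

0.375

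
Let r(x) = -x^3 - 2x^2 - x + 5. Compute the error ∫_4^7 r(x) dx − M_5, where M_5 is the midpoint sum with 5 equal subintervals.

-1.665

Exact integral: ∫_4^7 r(x) dx = -723.75.
M_5 = -722.085.
Error = -723.75 − (-722.085) = -1.665.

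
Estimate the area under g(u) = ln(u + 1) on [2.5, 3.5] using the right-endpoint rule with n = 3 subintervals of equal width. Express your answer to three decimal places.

1.425

Δu = (3.5 − 2.5)/3 = 1/3.
Right endpoints: 17/6, 19/6, 3.5.
g(17/6) ≈ 1.344, g(19/6) ≈ 1.427, g(3.5) ≈ 1.504.
Sum = Δu · [g(17/6) + g(19/6) + g(3.5)].
Sum ≈ 1.425.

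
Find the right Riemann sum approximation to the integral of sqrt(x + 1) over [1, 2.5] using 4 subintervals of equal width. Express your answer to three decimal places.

Δx = (2.5 − 1)/4 = 0.375.
Right endpoints: 1.375, 1.75, 2.125, 2.5.
f(1.375) ≈ 1.541, f(1.75) ≈ 1.658, f(2.125) ≈ 1.768, f(2.5) ≈ 1.871.
Sum = Δx · [f(1.375) + f(1.75) + f(2.125) + f(2.5)].
Sum ≈ 2.564.

2.564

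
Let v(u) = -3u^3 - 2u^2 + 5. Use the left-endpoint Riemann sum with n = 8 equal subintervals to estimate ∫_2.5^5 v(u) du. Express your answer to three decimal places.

Δu = (5 − 2.5)/8 = 0.3125.
Left endpoints: 2.5, 2.8125, 3.125, 3.4375, 3.75, 4.0625, 4.375, 4.6875.
v(2.5) = -54.375, v(2.8125) = -317695/4096, v(3.125) = -54315/512, v(3.4375) = -575445/4096, v(3.75) = -181.328125, v(4.0625) = -938595/4096, v(4.375) = -145665/512, v(4.6875) = -1425145/4096.
Sum = Δu · [v(2.5) + v(2.8125) + v(3.125) + ...].
Sum ≈ -444.196.

-444.196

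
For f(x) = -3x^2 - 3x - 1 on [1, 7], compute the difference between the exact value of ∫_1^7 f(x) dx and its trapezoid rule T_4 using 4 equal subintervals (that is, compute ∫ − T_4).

6.75

Exact integral: ∫_1^7 f(x) dx = -420.
T_4 = -426.75.
Error = -420 − (-426.75) = 6.75.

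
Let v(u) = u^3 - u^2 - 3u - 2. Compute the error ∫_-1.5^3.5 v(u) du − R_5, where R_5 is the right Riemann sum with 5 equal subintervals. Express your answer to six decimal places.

Exact integral: ∫_-1.5^3.5 v(u) du ≈ -4.16666667.
R_5 = 8.125.
Error ≈ -4.16666667 − 8.125 ≈ -12.291667.

-12.291667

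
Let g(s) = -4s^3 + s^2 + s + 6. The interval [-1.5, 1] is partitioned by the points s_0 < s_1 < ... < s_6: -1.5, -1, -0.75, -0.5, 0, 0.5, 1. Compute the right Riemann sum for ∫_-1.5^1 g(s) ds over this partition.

16.5625

Subinterval widths: 0.5, 0.25, 0.25, 0.5, 0.5, 0.5.
Right endpoints: -1, -0.75, -0.5, 0, 0.5, 1.
g(-1) = 10, g(-0.75) = 7.5, g(-0.5) = 6.25, g(0) = 6, g(0.5) = 6.25, g(1) = 4.
Sum = Σ Δs_i · g(s_i).
Sum = 16.5625.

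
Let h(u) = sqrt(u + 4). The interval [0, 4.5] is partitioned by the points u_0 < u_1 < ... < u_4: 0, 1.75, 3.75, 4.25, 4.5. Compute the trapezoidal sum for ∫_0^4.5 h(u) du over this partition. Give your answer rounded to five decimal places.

Subinterval widths: 1.75, 2, 0.5, 0.25.
h(0) ≈ 2.00000, h(1.75) ≈ 2.39792, h(3.75) ≈ 2.78388, h(4.25) ≈ 2.87228, h(4.5) ≈ 2.91548.
On each subinterval the trapezoid contributes (Δu_i/2)·[h(u_{i-1}) + h(u_i)].
Sum ≈ 11.16748.

11.16748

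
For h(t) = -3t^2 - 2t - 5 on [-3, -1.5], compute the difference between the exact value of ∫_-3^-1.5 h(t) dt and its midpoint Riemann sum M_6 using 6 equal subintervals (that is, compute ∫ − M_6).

Exact integral: ∫_-3^-1.5 h(t) dt = -24.375.
M_6 = -24.3515625.
Error = -24.375 − (-24.3515625) = -0.0234375.

-0.0234375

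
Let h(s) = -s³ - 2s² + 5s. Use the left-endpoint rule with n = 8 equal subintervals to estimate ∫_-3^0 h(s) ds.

Δs = (0 − (-3))/8 = 0.375.
Left endpoints: -3, -2.625, -2.25, -1.875, -1.5, -1.125, -0.75, -0.375.
h(-3) = -6, h(-2.625) = -4515/512, h(-2.25) = -9.984375, h(-1.875) = -5025/512, h(-1.5) = -8.625, h(-1.125) = -3447/512, h(-0.75) = -4.453125, h(-0.375) = -1077/512.
Sum = Δs · [h(-3) + h(-2.625) + h(-2.25) + ...].
Sum = -21.19921875.

-21.19921875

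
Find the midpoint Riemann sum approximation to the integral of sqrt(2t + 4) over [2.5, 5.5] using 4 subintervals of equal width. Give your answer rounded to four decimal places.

Δt = (5.5 − 2.5)/4 = 0.75.
Midpoints: 2.875, 3.625, 4.375, 5.125.
f(2.875) ≈ 3.1225, f(3.625) ≈ 3.3541, f(4.375) ≈ 3.5707, f(5.125) ≈ 3.7749.
Sum = Δt · [f(2.875) + f(3.625) + f(4.375) + f(5.125)].
Sum ≈ 10.3667.

10.3667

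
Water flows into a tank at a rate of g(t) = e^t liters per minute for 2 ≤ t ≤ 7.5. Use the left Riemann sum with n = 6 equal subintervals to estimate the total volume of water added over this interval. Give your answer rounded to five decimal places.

1099.71011

Δt = (7.5 − 2)/6 = 11/12.
Left endpoints: 2, 35/12, 23/6, 4.75, 17/3, 79/12.
g(2) ≈ 7.38906, g(35/12) ≈ 18.47959, g(23/6) ≈ 46.21634, g(4.75) ≈ 115.58428, g(17/3) ≈ 289.06936, g(79/12) ≈ 722.94513.
Sum = Δt · [g(2) + g(35/12) + g(23/6) + ...].
Sum ≈ 1099.71011.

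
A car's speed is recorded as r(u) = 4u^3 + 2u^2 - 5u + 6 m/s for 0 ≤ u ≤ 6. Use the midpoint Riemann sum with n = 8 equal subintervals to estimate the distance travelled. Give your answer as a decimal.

Δu = (6 − 0)/8 = 0.75.
Midpoints: 0.375, 1.125, 1.875, 2.625, 3.375, 4.125, 4.875, 5.625.
r(0.375) = 4.6171875, r(1.125) = 8.6015625, r(1.875) = 30.0234375, r(2.625) = 79.0078125, r(3.375) = 165.6796875, r(4.125) = 300.1640625, r(4.875) = 492.5859375, r(5.625) = 753.0703125.
Sum = Δu · [r(0.375) + r(1.125) + r(1.875) + ...].
Sum = 1375.3125.

1375.3125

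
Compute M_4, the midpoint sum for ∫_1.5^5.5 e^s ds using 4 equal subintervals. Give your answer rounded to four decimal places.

Δs = (5.5 − 1.5)/4 = 1.
Midpoints: 2, 3, 4, 5.
f(2) ≈ 7.3891, f(3) ≈ 20.0855, f(4) ≈ 54.5982, f(5) ≈ 148.4132.
Sum = Δs · [f(2) + f(3) + f(4) + f(5)].
Sum ≈ 230.4859.

230.4859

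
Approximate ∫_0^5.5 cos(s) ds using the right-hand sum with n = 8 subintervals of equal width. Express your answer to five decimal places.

Δs = (5.5 − 0)/8 = 0.6875.
Right endpoints: 0.6875, 1.375, 2.0625, 2.75, 3.4375, 4.125, 4.8125, 5.5.
f(0.6875) ≈ 0.77283, f(1.375) ≈ 0.19455, f(2.0625) ≈ -0.47213, f(2.75) ≈ -0.92430, f(3.4375) ≈ -0.95654, f(4.125) ≈ -0.55419, f(4.8125) ≈ 0.09994, f(5.5) ≈ 0.70867.
Sum = Δs · [f(0.6875) + f(1.375) + f(2.0625) + ...].
Sum ≈ -0.77767.

-0.77767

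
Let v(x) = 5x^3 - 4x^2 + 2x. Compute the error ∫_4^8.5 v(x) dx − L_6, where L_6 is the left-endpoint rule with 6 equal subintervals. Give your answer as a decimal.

Exact integral: ∫_4^8.5 v(x) dx = 5527.828125.
L_6 = 4615.20703125.
Error = 5527.828125 − 4615.20703125 = 912.62109375.

912.62109375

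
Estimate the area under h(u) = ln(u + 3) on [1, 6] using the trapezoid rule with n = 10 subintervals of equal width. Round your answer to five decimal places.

Δu = (6 − 1)/10 = 0.5.
h(1) ≈ 1.38629, h(1.5) ≈ 1.50408, h(2) ≈ 1.60944, h(2.5) ≈ 1.70475, h(3) ≈ 1.79176, h(3.5) ≈ 1.87180, h(4) ≈ 1.94591, h(4.5) ≈ 2.01490, h(5) ≈ 2.07944, h(5.5) ≈ 2.14007, h(6) ≈ 2.19722.
T_10 = (Δu/2)·[h(u_0) + 2h(u_1) + ... + 2h(u_{9}) + h(u_10)].
Sum ≈ 9.22695.

9.22695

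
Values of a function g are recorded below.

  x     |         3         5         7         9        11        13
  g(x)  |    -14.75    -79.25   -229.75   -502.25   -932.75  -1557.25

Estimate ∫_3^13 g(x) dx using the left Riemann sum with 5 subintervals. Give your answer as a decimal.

-3517.5

Δx = 2.
Sum = 2·[(-14.75) + (-79.25) + (-229.75) + (-502.25) + (-932.75)] = -3517.5.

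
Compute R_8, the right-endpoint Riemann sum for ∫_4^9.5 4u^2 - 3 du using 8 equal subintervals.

Δu = (9.5 − 4)/8 = 0.6875.
Right endpoints: 4.6875, 5.375, 6.0625, 6.75, 7.4375, 8.125, 8.8125, 9.5.
f(4.6875) = 84.890625, f(5.375) = 112.5625, f(6.0625) = 144.015625, f(6.75) = 179.25, f(7.4375) = 218.265625, f(8.125) = 261.0625, f(8.8125) = 307.640625, f(9.5) = 358.
Sum = Δu · [f(4.6875) + f(5.375) + f(6.0625) + ...].
Sum = 1145.16015625.

1145.16015625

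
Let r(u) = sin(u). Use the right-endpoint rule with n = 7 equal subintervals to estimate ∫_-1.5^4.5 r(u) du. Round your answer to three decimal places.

Δu = (4.5 − (-1.5))/7 = 6/7.
Right endpoints: -9/14, 3/14, 15/14, 27/14, 39/14, 51/14, 4.5.
r(-9/14) ≈ -0.599, r(3/14) ≈ 0.213, r(15/14) ≈ 0.878, r(27/14) ≈ 0.937, r(39/14) ≈ 0.348, r(51/14) ≈ -0.481, r(4.5) ≈ -0.978.
Sum = Δu · [r(-9/14) + r(3/14) + r(15/14) + ...].
Sum ≈ 0.273.

0.273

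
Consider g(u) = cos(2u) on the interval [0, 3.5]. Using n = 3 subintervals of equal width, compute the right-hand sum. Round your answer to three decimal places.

0.020

Δu = (3.5 − 0)/3 = 7/6.
Right endpoints: 7/6, 7/3, 3.5.
g(7/6) ≈ -0.691, g(7/3) ≈ -0.046, g(3.5) ≈ 0.754.
Sum = Δu · [g(7/6) + g(7/3) + g(3.5)].
Sum ≈ 0.020.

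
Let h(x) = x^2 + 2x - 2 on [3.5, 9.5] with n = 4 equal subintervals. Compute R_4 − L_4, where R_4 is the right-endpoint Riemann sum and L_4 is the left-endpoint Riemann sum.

135

R_4 = 407.25.
L_4 = 272.25.
R_4 − L_4 = 135.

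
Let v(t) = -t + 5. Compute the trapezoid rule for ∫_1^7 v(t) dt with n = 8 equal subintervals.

Δt = (7 − 1)/8 = 0.75.
v(1) = 4, v(1.75) = 3.25, v(2.5) = 2.5, v(3.25) = 1.75, v(4) = 1, v(4.75) = 0.25, v(5.5) = -0.5, v(6.25) = -1.25, v(7) = -2.
T_8 = (Δt/2)·[v(t_0) + 2v(t_1) + ... + 2v(t_{7}) + v(t_8)].
Sum = 6.

6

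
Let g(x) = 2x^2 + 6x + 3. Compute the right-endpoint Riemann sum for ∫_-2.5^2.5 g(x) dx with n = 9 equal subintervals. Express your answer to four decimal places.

44.6811

Δx = (2.5 − (-2.5))/9 = 5/9.
Right endpoints: -35/18, -25/18, -5/6, -5/18, 5/18, 5/6, 25/18, 35/18, 2.5.
g(-35/18) = -179/162, g(-25/18) = -239/162, g(-5/6) = -11/18, g(-5/18) = 241/162, g(5/18) = 781/162, g(5/6) = 169/18, g(25/18) = 2461/162, g(35/18) = 3601/162, g(2.5) = 30.5.
Sum = Δx · [g(-35/18) + g(-25/18) + g(-5/6) + ...].
Sum ≈ 44.6811.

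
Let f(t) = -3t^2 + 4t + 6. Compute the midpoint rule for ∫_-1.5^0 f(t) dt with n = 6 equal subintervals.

Δt = (0 − (-1.5))/6 = 0.25.
Midpoints: -1.375, -1.125, -0.875, -0.625, -0.375, -0.125.
f(-1.375) = -5.171875, f(-1.125) = -2.296875, f(-0.875) = 0.203125, f(-0.625) = 2.328125, f(-0.375) = 4.078125, f(-0.125) = 5.453125.
Sum = Δt · [f(-1.375) + f(-1.125) + f(-0.875) + ...].
Sum = 1.1484375.

1.1484375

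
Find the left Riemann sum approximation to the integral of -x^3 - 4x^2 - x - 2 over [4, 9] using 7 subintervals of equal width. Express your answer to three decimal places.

-2183.265

Δx = (9 − 4)/7 = 5/7.
Left endpoints: 4, 33/7, 38/7, 43/7, 48/7, 53/7, 58/7.
f(4) = -134, f(33/7) = -68732/343, f(38/7) = -97852/343, f(43/7) = -134072/343, f(48/7) = -178142/343, f(53/7) = -230812/343, f(58/7) = -292832/343.
Sum = Δx · [f(4) + f(33/7) + f(38/7) + ...].
Sum ≈ -2183.265.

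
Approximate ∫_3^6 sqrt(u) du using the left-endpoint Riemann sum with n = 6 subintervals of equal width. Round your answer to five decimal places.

6.15274

Δu = (6 − 3)/6 = 0.5.
Left endpoints: 3, 3.5, 4, 4.5, 5, 5.5.
f(3) ≈ 1.73205, f(3.5) ≈ 1.87083, f(4) ≈ 2.00000, f(4.5) ≈ 2.12132, f(5) ≈ 2.23607, f(5.5) ≈ 2.34521.
Sum = Δu · [f(3) + f(3.5) + f(4) + ...].
Sum ≈ 6.15274.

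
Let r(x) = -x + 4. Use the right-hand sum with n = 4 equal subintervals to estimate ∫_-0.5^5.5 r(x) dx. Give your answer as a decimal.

4.5

Δx = (5.5 − (-0.5))/4 = 1.5.
Right endpoints: 1, 2.5, 4, 5.5.
r(1) = 3, r(2.5) = 1.5, r(4) = 0, r(5.5) = -1.5.
Sum = Δx · [r(1) + r(2.5) + r(4) + r(5.5)].
Sum = 4.5.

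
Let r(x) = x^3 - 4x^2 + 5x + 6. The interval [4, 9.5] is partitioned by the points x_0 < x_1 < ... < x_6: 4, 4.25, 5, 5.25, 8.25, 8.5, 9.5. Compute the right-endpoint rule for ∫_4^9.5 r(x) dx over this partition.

1719.4453125

Subinterval widths: 0.25, 0.75, 0.25, 3, 0.25, 1.
Right endpoints: 4.25, 5, 5.25, 8.25, 8.5, 9.5.
r(4.25) = 31.765625, r(5) = 56, r(5.25) = 66.703125, r(8.25) = 336.515625, r(8.5) = 373.625, r(9.5) = 549.875.
Sum = Σ Δx_i · r(x_i).
Sum = 1719.4453125.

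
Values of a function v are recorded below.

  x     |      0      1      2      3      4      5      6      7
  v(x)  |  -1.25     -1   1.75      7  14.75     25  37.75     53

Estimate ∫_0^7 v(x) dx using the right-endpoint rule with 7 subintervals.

Δx = 1.
Sum = 1·[(-1) + 1.75 + 7 + 14.75 + 25 + 37.75 + 53] = 138.25.

138.25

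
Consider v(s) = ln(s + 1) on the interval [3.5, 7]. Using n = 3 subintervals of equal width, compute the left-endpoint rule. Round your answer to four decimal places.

Δs = (7 − 3.5)/3 = 7/6.
Left endpoints: 3.5, 14/3, 35/6.
v(3.5) ≈ 1.5041, v(14/3) ≈ 1.7346, v(35/6) ≈ 1.9218.
Sum = Δs · [v(3.5) + v(14/3) + v(35/6)].
Sum ≈ 6.0206.

6.0206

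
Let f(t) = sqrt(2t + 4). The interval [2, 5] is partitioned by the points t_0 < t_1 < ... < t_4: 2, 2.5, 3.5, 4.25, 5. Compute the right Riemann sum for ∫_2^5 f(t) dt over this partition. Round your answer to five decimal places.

10.27452

Subinterval widths: 0.5, 1, 0.75, 0.75.
Right endpoints: 2.5, 3.5, 4.25, 5.
f(2.5) ≈ 3.00000, f(3.5) ≈ 3.31662, f(4.25) ≈ 3.53553, f(5) ≈ 3.74166.
Sum = Σ Δt_i · f(t_i).
Sum ≈ 10.27452.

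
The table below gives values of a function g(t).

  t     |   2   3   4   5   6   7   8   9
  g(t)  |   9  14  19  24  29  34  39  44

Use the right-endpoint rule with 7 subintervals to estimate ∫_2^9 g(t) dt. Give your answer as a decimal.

203

Δt = 1.
Sum = 1·[14 + 19 + 24 + 29 + 34 + 39 + 44] = 203.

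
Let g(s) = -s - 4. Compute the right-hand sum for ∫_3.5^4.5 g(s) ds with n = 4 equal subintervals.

-8.125

Δs = (4.5 − 3.5)/4 = 0.25.
Right endpoints: 3.75, 4, 4.25, 4.5.
g(3.75) = -7.75, g(4) = -8, g(4.25) = -8.25, g(4.5) = -8.5.
Sum = Δs · [g(3.75) + g(4) + g(4.25) + g(4.5)].
Sum = -8.125.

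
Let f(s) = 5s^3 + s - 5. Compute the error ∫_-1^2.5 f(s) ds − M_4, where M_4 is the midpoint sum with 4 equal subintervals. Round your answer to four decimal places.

Exact integral: ∫_-1^2.5 f(s) ds = 32.703125.
M_4 ≈ 30.190918.
Error ≈ 32.703125 − 30.190918 ≈ 2.5122.

2.5122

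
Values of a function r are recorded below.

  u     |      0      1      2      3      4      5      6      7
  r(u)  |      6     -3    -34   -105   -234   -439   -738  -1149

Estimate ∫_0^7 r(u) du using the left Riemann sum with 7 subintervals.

-1547

Δu = 1.
Sum = 1·[6 + (-3) + (-34) + (-105) + (-234) + (-439) + (-738)] = -1547.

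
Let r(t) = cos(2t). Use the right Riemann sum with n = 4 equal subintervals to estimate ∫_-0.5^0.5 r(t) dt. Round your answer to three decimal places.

0.824

Δt = (0.5 − (-0.5))/4 = 0.25.
Right endpoints: -0.25, 0, 0.25, 0.5.
r(-0.25) ≈ 0.878, r(0) ≈ 1.000, r(0.25) ≈ 0.878, r(0.5) ≈ 0.540.
Sum = Δt · [r(-0.25) + r(0) + r(0.25) + r(0.5)].
Sum ≈ 0.824.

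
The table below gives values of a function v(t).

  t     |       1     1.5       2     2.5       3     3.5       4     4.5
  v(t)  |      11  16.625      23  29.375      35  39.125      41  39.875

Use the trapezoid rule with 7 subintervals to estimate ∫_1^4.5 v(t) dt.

Δt = 0.5.
T_7 = (0.5/2)·[11 + 2·16.625 + 2·23 + 2·29.375 + 2·35 + 2·39.125 + 2·41 + 39.875] = 104.78125.

104.78125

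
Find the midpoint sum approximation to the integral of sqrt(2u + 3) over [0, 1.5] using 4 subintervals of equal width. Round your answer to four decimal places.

3.1679

Δu = (1.5 − 0)/4 = 0.375.
Midpoints: 0.1875, 0.5625, 0.9375, 1.3125.
f(0.1875) ≈ 1.8371, f(0.5625) ≈ 2.0310, f(0.9375) ≈ 2.2079, f(1.3125) ≈ 2.3717.
Sum = Δu · [f(0.1875) + f(0.5625) + f(0.9375) + f(1.3125)].
Sum ≈ 3.1679.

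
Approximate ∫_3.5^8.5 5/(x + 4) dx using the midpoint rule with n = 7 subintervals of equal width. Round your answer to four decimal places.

2.5529

Δx = (8.5 − 3.5)/7 = 5/7.
Midpoints: 27/7, 32/7, 37/7, 6, 47/7, 52/7, 57/7.
f(27/7) = 7/11, f(32/7) = 7/12, f(37/7) = 7/13, f(6) = 0.5, f(47/7) = 7/15, f(52/7) = 0.4375, f(57/7) = 7/17.
Sum = Δx · [f(27/7) + f(32/7) + f(37/7) + ...].
Sum ≈ 2.5529.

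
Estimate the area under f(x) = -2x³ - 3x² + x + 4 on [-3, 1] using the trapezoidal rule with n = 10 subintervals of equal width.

Δx = (1 − (-3))/10 = 0.4.
f(-3) = 28, f(-2.6) = 16.272, f(-2.2) = 8.576, f(-1.8) = 4.144, f(-1.4) = 2.208, f(-1) = 2, f(-0.6) = 2.752, f(-0.2) = 3.696, f(0.2) = 4.064, f(0.6) = 3.088, f(1) = 0.
T_10 = (Δx/2)·[f(x_0) + 2f(x_1) + ... + 2f(x_{9}) + f(x_10)].
Sum = 24.32.

24.32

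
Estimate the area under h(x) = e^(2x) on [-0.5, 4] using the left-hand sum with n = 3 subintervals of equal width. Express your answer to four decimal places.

234.2551

Δx = (4 − (-0.5))/3 = 1.5.
Left endpoints: -0.5, 1, 2.5.
h(-0.5) ≈ 0.3679, h(1) ≈ 7.3891, h(2.5) ≈ 148.4132.
Sum = Δx · [h(-0.5) + h(1) + h(2.5)].
Sum ≈ 234.2551.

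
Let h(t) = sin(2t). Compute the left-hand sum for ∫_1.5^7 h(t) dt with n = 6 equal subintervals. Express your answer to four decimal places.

-0.7853

Δt = (7 − 1.5)/6 = 11/12.
Left endpoints: 1.5, 29/12, 10/3, 4.25, 31/6, 73/12.
h(1.5) ≈ 0.1411, h(29/12) ≈ -0.9927, h(10/3) ≈ 0.3742, h(4.25) ≈ 0.7985, h(31/6) ≈ -0.7886, h(73/12) ≈ -0.3891.
Sum = Δt · [h(1.5) + h(29/12) + h(10/3) + ...].
Sum ≈ -0.7853.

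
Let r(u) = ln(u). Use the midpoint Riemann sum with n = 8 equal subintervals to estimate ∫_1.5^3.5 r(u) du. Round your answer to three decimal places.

1.777

Δu = (3.5 − 1.5)/8 = 0.25.
Midpoints: 1.625, 1.875, 2.125, 2.375, 2.625, 2.875, 3.125, 3.375.
r(1.625) ≈ 0.486, r(1.875) ≈ 0.629, r(2.125) ≈ 0.754, r(2.375) ≈ 0.865, r(2.625) ≈ 0.965, r(2.875) ≈ 1.056, r(3.125) ≈ 1.139, r(3.375) ≈ 1.216.
Sum = Δu · [r(1.625) + r(1.875) + r(2.125) + ...].
Sum ≈ 1.777.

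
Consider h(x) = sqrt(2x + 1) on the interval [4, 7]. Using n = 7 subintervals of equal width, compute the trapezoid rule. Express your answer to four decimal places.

Δx = (7 − 4)/7 = 3/7.
h(4) ≈ 3.0000, h(31/7) ≈ 3.1396, h(34/7) ≈ 3.2733, h(37/7) ≈ 3.4017, h(40/7) ≈ 3.5254, h(43/7) ≈ 3.6450, h(46/7) ≈ 3.7607, h(7) ≈ 3.8730.
T_7 = (Δx/2)·[h(x_0) + 2h(x_1) + ... + 2h(x_{6}) + h(x_7)].
Sum ≈ 10.3638.

10.3638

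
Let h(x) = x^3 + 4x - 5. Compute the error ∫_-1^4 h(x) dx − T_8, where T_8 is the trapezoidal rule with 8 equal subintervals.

-1.46484375

Exact integral: ∫_-1^4 h(x) dx = 68.75.
T_8 = 70.21484375.
Error = 68.75 − 70.21484375 = -1.46484375.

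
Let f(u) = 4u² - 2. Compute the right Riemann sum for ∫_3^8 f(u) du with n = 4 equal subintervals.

Δu = (8 − 3)/4 = 1.25.
Right endpoints: 4.25, 5.5, 6.75, 8.
f(4.25) = 70.25, f(5.5) = 119, f(6.75) = 180.25, f(8) = 254.
Sum = Δu · [f(4.25) + f(5.5) + f(6.75) + f(8)].
Sum = 779.375.

779.375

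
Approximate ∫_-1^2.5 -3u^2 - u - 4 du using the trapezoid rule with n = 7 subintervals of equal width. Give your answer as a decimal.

Δu = (2.5 − (-1))/7 = 0.5.
f(-1) = -6, f(-0.5) = -4.25, f(0) = -4, f(0.5) = -5.25, f(1) = -8, f(1.5) = -12.25, f(2) = -18, f(2.5) = -25.25.
T_7 = (Δu/2)·[f(u_0) + 2f(u_1) + ... + 2f(u_{6}) + f(u_7)].
Sum = -33.6875.

-33.6875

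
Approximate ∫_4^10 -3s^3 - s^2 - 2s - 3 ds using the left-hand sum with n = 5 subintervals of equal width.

Δs = (10 − 4)/5 = 1.2.
Left endpoints: 4, 5.2, 6.4, 7.6, 8.8.
f(4) = -219, f(5.2) = -462.264, f(6.4) = -843.192, f(7.6) = -1392.888, f(8.8) = -2142.456.
Sum = Δs · [f(4) + f(5.2) + f(6.4) + f(7.6) + f(8.8)].
Sum = -6071.76.

-6071.76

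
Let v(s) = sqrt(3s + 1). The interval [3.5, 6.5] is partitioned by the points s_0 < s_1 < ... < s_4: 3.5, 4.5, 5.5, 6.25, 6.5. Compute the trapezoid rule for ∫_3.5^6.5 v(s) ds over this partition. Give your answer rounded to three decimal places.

Subinterval widths: 1, 1, 0.75, 0.25.
v(3.5) ≈ 3.391, v(4.5) ≈ 3.808, v(5.5) ≈ 4.183, v(6.25) ≈ 4.444, v(6.5) ≈ 4.528.
On each subinterval the trapezoid contributes (Δs_i/2)·[v(s_{i-1}) + v(s_i)].
Sum ≈ 11.952.

11.952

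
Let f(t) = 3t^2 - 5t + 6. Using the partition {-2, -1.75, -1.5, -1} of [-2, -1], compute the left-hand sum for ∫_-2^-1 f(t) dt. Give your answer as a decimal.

Subinterval widths: 0.25, 0.25, 0.5.
Left endpoints: -2, -1.75, -1.5.
f(-2) = 28, f(-1.75) = 23.9375, f(-1.5) = 20.25.
Sum = Σ Δt_i · f(t_i).
Sum = 23.109375.

23.109375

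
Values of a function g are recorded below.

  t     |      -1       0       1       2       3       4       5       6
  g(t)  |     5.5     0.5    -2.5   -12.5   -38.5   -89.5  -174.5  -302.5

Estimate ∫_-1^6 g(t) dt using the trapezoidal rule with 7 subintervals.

Δt = 1.
T_7 = (1/2)·[5.5 + 2·0.5 + 2·(-2.5) + 2·(-12.5) + 2·(-38.5) + 2·(-89.5) + 2·(-174.5) + (-302.5)] = -465.5.

-465.5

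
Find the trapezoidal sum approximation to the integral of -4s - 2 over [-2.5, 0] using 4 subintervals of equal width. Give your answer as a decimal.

Δs = (0 − (-2.5))/4 = 0.625.
f(-2.5) = 8, f(-1.875) = 5.5, f(-1.25) = 3, f(-0.625) = 0.5, f(0) = -2.
T_4 = (Δs/2)·[f(s_0) + 2f(s_1) + 2f(s_2) + 2f(s_3) + f(s_4)].
Sum = 7.5.

7.5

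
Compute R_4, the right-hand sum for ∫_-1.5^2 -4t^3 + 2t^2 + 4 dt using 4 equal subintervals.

-8.17578125

Δt = (2 − (-1.5))/4 = 0.875.
Right endpoints: -0.625, 0.25, 1.125, 2.
f(-0.625) = 5.7578125, f(0.25) = 4.0625, f(1.125) = 0.8359375, f(2) = -20.
Sum = Δt · [f(-0.625) + f(0.25) + f(1.125) + f(2)].
Sum = -8.17578125.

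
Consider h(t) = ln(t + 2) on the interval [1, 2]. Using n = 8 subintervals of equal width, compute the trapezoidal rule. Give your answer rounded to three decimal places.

Δt = (2 − 1)/8 = 0.125.
h(1) ≈ 1.099, h(1.125) ≈ 1.139, h(1.25) ≈ 1.179, h(1.375) ≈ 1.216, h(1.5) ≈ 1.253, h(1.625) ≈ 1.288, h(1.75) ≈ 1.322, h(1.875) ≈ 1.355, h(2) ≈ 1.386.
T_8 = (Δt/2)·[h(t_0) + 2h(t_1) + ... + 2h(t_{7}) + h(t_8)].
Sum ≈ 1.249.

1.249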